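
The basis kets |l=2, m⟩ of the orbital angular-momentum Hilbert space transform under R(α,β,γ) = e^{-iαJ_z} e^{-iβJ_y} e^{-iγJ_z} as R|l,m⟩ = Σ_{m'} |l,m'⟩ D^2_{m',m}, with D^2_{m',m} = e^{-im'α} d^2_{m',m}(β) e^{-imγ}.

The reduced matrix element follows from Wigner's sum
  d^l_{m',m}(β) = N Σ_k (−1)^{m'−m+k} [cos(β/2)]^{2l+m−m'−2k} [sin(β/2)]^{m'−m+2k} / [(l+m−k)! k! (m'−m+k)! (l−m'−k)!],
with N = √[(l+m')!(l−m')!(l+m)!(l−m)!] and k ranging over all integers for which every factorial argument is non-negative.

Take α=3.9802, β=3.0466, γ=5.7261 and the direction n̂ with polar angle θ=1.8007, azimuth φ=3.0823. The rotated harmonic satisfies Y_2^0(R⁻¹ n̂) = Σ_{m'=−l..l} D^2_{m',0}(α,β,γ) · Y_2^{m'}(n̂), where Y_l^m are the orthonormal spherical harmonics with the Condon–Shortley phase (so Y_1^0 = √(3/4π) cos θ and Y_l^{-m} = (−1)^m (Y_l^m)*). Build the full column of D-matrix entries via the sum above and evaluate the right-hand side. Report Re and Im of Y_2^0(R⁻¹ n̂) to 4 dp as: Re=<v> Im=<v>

Need the full column D^2_{m',0} for m'=−2..2 at α=3.9802, β=3.0466, γ=5.7261.
cos(β/2)=0.047478, sin(β/2)=0.998872
d^2_{-2,0}: single k=2 term ⇒ +0.005509;  D = -0.000585+0.005478i
d^2_{-1,0}: k∈[1..2] ⇒ +0.000262 -0.115905 = -0.115643;  D = +0.077307+0.086005i
d^2_{0,0}: k∈[0..2] ⇒ +0.000005 -0.008996 +0.995497 = +0.986505;  D = +0.986505+0.000000i
d^2_{1,0}: k∈[0..1] ⇒ -0.000262 +0.115905 = +0.115643;  D = -0.077307+0.086005i
d^2_{2,0}: single k=0 term ⇒ +0.005509;  D = -0.000585-0.005478i
Y_2^{m'}(θ=1.8007,φ=3.0823) and Σ D·Y over m':
  (-0.0006+0.0055i)·(+0.3636+0.0433i)  (+0.0773+0.0860i)·(+0.1711+0.0102i)  (+0.9865+0.0000i)·(-0.2663+0.0000i)  (-0.0773+0.0860i)·(-0.1711+0.0102i)  (-0.0006-0.0055i)·(+0.3636-0.0433i)
Y_2^0(R⁻¹ n̂) = -0.238853+0.000000i

Re=-0.2389 Im=0.0000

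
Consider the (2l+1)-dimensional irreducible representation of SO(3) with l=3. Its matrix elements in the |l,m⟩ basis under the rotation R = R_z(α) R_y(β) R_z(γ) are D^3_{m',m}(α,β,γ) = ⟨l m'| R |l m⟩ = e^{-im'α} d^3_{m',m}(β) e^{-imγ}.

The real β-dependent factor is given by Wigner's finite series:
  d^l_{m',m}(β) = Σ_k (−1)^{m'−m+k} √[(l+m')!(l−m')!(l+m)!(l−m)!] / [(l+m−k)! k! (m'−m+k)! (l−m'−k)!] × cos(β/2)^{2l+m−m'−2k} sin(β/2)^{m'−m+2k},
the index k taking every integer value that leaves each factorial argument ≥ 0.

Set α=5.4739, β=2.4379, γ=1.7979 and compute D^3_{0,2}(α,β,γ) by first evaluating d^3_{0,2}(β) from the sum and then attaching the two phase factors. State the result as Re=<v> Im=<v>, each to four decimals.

Split into d^3_{0,2}(β=2.4379) × two z-phases.
c=cos(2.4379/2)=0.344632, s=sin(2.4379/2)=0.938738; N=√[6·6·120·1]=65.726707
k: max(0,(2)−(0))=2 … min(3+(2),3−(0))=3
  k=2: (−1)^0·65.7267/(12)·0.3446^4·0.9387^2 = +0.068088
  k=3: (−1)^1·65.7267/(12)·0.3446^2·0.9387^4 = -0.505183
d^3_{0,2}(2.4379) = +0.068088 -0.505183 = -0.437095
Phases: e^{-i·(0)·5.4739}=+1.000000+0.000000i, e^{-i·(2)·1.7979}=-0.898609+0.438750i ⇒ D=+0.392777-0.191775i

Re=0.3928 Im=-0.1918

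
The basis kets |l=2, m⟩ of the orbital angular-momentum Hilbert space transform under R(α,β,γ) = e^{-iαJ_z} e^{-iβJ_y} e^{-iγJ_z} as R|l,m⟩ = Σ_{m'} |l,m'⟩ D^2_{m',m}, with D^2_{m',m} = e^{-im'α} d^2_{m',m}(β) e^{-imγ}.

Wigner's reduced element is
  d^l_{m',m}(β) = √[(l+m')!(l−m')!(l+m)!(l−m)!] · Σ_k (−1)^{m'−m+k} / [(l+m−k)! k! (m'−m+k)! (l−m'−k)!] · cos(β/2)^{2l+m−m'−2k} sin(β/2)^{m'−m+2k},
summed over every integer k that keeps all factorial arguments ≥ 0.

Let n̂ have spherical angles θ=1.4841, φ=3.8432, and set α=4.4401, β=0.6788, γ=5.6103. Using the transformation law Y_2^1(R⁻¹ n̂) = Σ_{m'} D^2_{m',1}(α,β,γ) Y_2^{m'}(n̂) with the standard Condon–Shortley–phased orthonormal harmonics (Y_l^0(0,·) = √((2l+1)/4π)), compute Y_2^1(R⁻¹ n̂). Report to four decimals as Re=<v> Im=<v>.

Need the full column D^2_{m',1} for m'=−2..2 at α=4.4401, β=0.6788, γ=5.6103.
cos(β/2)=0.942955, sin(β/2)=0.332921
d^2_{-2,1}: single k=3 term ⇒ +0.069590;  D = -0.069018-0.008904i
d^2_{-1,1}: k∈[2..3] ⇒ +0.295656 -0.012285 = +0.283371;  D = +0.110505-0.260936i
d^2_{0,1}: k∈[1..2] ⇒ +0.683738 -0.085230 = +0.598508;  D = +0.468049+0.373017i
d^2_{1,1}: k∈[0..1] ⇒ +0.790611 -0.295656 = +0.494956;  D = -0.401211+0.289847i
d^2_{2,1}: single k=0 term ⇒ -0.558270;  D = +0.193176+0.523782i
Y_2^{m'}(θ=1.4841,φ=3.8432) and Σ D·Y over m':
  (-0.0690-0.0089i)·(+0.0639-0.3780i)  (+0.1105-0.2609i)·(-0.0509+0.0430i)  (+0.4680+0.3730i)·(-0.3083+0.0000i)  (-0.4012+0.2898i)·(+0.0509+0.0430i)  (+0.1932+0.5238i)·(+0.0639+0.3780i)
Y_2^1(R⁻¹ n̂) = -0.365009+0.032567i

Re=-0.3650 Im=0.0326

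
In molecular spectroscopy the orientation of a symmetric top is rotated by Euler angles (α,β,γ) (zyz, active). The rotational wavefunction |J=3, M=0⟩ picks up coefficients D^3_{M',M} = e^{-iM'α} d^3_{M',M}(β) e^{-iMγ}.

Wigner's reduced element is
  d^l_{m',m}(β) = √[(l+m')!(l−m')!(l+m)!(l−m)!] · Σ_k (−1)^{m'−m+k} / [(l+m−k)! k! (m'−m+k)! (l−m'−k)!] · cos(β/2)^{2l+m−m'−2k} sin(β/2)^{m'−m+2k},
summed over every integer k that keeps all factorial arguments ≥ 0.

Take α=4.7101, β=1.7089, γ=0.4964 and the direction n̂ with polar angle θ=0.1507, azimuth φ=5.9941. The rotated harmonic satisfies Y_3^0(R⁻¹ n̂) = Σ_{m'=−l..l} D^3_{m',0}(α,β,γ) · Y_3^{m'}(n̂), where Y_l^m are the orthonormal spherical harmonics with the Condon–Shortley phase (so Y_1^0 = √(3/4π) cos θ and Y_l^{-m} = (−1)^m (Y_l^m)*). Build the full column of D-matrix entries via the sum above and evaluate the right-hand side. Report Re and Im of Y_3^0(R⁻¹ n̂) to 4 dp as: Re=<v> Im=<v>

Need the full column D^3_{m',0} for m'=−3..3 at α=4.7101, β=1.7089, γ=0.4964.
cos(β/2)=0.656633, sin(β/2)=0.754210
d^3_{-3,0}: single k=3 term ⇒ +0.543201;  D = +0.003730+0.543188i
d^3_{-2,0}: k∈[2..3] ⇒ +0.579211 -0.764144 = -0.184933;  D = +0.184931-0.000847i
d^3_{-1,0}: k∈[1..3] ⇒ +0.318932 -1.262285 +0.555104 = -0.388249;  D = +0.000889+0.388248i
d^3_{0,0}: k∈[0..3] ⇒ +0.080156 -0.951741 +1.255617 -0.184057 = +0.199975;  D = +0.199975+0.000000i
d^3_{1,0}: k∈[0..2] ⇒ -0.318932 +1.262285 -0.555104 = +0.388249;  D = -0.000889+0.388248i
d^3_{2,0}: k∈[0..1] ⇒ +0.579211 -0.764144 = -0.184933;  D = +0.184931+0.000847i
d^3_{3,0}: single k=0 term ⇒ -0.543201;  D = -0.003730+0.543188i
Y_3^{m'}(θ=0.1507,φ=5.9941) and Σ D·Y over m':
  (+0.0037+0.5432i)·(+0.0009+0.0011i)  (+0.1849-0.0008i)·(+0.0191+0.0124i)  (+0.0009+0.3882i)·(+0.1808+0.0538i)  (+0.2000+0.0000i)·(+0.6963+0.0000i)  (-0.0009+0.3882i)·(-0.1808+0.0538i)  (+0.1849+0.0008i)·(+0.0191-0.0124i)  (-0.0037+0.5432i)·(-0.0009+0.0011i)
Y_3^0(R⁻¹ n̂) = +0.103729-0.000000i

Re=0.1037 Im=0.0000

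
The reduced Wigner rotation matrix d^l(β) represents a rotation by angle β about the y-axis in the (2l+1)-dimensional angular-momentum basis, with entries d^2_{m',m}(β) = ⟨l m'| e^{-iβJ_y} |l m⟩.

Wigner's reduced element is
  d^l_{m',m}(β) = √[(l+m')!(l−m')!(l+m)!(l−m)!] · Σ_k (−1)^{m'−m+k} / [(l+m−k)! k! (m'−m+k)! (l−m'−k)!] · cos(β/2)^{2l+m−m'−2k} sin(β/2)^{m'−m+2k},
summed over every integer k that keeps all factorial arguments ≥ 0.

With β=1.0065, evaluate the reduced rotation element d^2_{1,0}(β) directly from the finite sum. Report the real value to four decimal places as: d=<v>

d=-0.5535

d^2_{1,0}(β=1.0065) via Wigner's sum:
Half-angle: c=0.876020, s=0.482275. N=√(6·1·2·2)=4.898979
Admissible k: 0..1 (factorial args all ≥0)
  k=0: (−1)^1·4.8990/(2)·0.8760^3·0.4823^1 = -0.794168
  k=1: (−1)^2·4.8990/(2)·0.8760^1·0.4823^3 = +0.240699
d^2_{1,0}(1.0065) = -0.794168 +0.240699 = -0.553469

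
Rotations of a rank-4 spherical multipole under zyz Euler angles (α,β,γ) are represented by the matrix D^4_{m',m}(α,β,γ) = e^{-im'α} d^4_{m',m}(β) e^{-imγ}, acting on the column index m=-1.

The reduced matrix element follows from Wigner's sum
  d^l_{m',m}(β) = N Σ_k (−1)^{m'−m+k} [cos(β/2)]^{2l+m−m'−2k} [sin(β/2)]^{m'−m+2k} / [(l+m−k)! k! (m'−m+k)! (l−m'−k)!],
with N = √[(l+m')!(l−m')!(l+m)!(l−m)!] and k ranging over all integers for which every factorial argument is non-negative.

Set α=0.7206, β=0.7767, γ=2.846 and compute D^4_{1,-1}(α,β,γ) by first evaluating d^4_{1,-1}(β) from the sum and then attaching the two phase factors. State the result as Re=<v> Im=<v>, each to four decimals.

Re=-0.2560 Im=0.4133

First d^4_{1,-1}(β=0.7767), then the phase factors e^{-i(1)α} and e^{-i(-1)γ}:
With c≡cos(β/2)=0.925535 and s≡sin(β/2)=0.378662, N=[120·6·6·120]^{1/2}=720.000000
The bounds max(0,m−m')=0 and min(l+m,l−m')=3 give 4 terms
  k=0: (−1)^2·720.0000/(72)·0.9255^6·0.3787^2 = +0.901281
  k=1: (−1)^3·720.0000/(24)·0.9255^4·0.3787^4 = -0.452584
  k=2: (−1)^4·720.0000/(48)·0.9255^2·0.3787^6 = +0.037878
  k=3: (−1)^5·720.0000/(720)·0.9255^0·0.3787^8 = -0.000423
d^4_{1,-1}(0.7767) = +0.901281 -0.452584 +0.037878 -0.000423 = +0.486153
D = (+0.751410-0.659836i)·(+0.486153)·(-0.956630+0.291307i) = -0.256011+0.413283i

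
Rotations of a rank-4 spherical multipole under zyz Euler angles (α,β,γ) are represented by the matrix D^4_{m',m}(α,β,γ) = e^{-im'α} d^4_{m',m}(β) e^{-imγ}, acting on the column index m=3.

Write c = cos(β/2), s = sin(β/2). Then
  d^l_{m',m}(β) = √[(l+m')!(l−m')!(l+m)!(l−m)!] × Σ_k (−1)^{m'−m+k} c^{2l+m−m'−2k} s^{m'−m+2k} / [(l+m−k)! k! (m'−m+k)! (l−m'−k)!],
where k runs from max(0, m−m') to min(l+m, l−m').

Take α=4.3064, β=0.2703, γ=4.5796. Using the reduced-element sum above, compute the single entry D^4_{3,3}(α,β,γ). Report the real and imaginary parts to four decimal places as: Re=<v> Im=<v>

D^4_{3,3}(4.3064,0.2703,4.5796) = e^{-i·3·4.3064}·d^4_{3,3}(0.2703)·e^{-i·3·4.5796}. Compute d first:
c=cos(0.2703/2)=0.990881, s=sin(0.2703/2)=0.134739; N=√[5040·1·5040·1]=5040.000000
The bounds max(0,m−m')=0 and min(l+m,l−m')=1 give 2 terms
  k=0: (−1)^0·5040.0000/(5040)·0.9909^8·0.1347^0 = +0.929335
  k=1: (−1)^1·5040.0000/(720)·0.9909^6·0.1347^2 = -0.120286
d^4_{3,3}(0.2703) = +0.929335 -0.120286 = +0.809050
Attach z-rotation phases: D = e^{-i(3)(4.3064)}·(+0.809050)·e^{-i(3)(4.5796)} = +0.036829-0.808211i

Re=0.0368 Im=-0.8082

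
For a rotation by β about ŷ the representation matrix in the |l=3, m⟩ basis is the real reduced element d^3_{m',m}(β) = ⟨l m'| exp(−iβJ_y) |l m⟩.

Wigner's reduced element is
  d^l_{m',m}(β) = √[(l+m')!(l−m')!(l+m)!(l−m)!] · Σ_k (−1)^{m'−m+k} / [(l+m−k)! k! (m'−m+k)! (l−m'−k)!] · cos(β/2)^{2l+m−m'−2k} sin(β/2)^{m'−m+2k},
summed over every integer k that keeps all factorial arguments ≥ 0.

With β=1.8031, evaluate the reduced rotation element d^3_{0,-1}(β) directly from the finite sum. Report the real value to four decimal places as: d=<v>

d^3_{0,-1}(β=1.8031) via Wigner's sum:
c=cos(1.8031/2)=0.620395, s=sin(1.8031/2)=0.784289; N=√[6·6·2·24]=41.569219
k: max(0,(-1)−(0))=0 … min(3+(-1),3−(0))=2
  k=0: (−1)^1·41.5692/(12)·0.6204^5·0.7843^1 = -0.249694
  k=1: (−1)^2·41.5692/(4)·0.6204^3·0.7843^3 = +1.197143
  k=2: (−1)^3·41.5692/(12)·0.6204^1·0.7843^5 = -0.637736
d^3_{0,-1}(1.8031) = -0.249694 +1.197143 -0.637736 = +0.309713

d=0.3097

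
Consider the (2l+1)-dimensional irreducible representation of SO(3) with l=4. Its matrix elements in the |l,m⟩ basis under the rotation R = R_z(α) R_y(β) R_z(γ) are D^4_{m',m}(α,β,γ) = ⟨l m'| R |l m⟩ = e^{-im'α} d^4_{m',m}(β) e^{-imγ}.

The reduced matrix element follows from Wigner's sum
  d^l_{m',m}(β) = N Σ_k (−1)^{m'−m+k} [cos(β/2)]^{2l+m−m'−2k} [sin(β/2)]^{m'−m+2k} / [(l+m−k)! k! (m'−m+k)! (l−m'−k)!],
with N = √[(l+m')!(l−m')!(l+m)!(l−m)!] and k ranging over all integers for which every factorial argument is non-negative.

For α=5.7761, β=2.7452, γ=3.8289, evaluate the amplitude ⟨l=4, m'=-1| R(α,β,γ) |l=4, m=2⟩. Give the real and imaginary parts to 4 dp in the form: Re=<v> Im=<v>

Re=-0.1789 Im=-0.5566

Split into d^4_{-1,2}(β=2.7452) × two z-phases.
With c≡cos(β/2)=0.196901 and s≡sin(β/2)=0.980423, N=[6·120·720·2]^{1/2}=1018.233765
Admissible k: 3..5 (factorial args all ≥0)
  k=3: (−1)^0·1018.2338/(72)·0.1969^5·0.9804^3 = +0.003945
  k=4: (−1)^1·1018.2338/(48)·0.1969^3·0.9804^5 = -0.146697
  k=5: (−1)^2·1018.2338/(240)·0.1969^1·0.9804^7 = +0.727412
d^4_{-1,2}(2.7452) = +0.003945 -0.146697 +0.727412 = +0.584660
D = (+0.874164-0.485631i)·(+0.584660)·(+0.194926-0.980818i) = -0.178859-0.556630i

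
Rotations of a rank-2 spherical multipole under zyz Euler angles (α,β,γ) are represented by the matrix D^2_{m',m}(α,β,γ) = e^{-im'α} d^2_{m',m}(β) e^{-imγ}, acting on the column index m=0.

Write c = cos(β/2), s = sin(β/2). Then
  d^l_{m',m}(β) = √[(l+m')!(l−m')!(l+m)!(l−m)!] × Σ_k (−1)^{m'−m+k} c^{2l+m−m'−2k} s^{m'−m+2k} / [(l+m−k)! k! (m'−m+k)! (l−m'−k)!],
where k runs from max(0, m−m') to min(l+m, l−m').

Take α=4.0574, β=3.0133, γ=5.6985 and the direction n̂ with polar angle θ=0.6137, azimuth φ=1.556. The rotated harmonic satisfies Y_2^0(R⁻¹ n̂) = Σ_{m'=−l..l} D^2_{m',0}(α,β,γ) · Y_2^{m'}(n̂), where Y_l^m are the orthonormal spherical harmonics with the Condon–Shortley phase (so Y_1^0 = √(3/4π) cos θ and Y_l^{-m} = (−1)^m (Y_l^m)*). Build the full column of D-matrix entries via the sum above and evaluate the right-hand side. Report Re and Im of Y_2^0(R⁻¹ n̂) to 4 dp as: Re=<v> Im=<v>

Need the full column D^2_{m',0} for m'=−2..2 at α=4.0574, β=3.0133, γ=5.6985.
cos(β/2)=0.064102, sin(β/2)=0.997943
d^2_{-2,0}: single k=2 term ⇒ +0.010024;  D = -0.002585+0.009685i
d^2_{-1,0}: k∈[1..2] ⇒ +0.000644 -0.156051 = -0.155407;  D = +0.094666+0.123247i
d^2_{0,0}: k∈[0..2] ⇒ +0.000017 -0.016369 +0.991799 = +0.975447;  D = +0.975447+0.000000i
d^2_{1,0}: k∈[0..1] ⇒ -0.000644 +0.156051 = +0.155407;  D = -0.094666+0.123247i
d^2_{2,0}: single k=0 term ⇒ +0.010024;  D = -0.002585-0.009685i
Y_2^{m'}(θ=0.6137,φ=1.556) and Σ D·Y over m':
  (-0.0026+0.0097i)·(-0.1281-0.0038i)  (+0.0947+0.1232i)·(+0.0054-0.3637i)  (+0.9754+0.0000i)·(+0.3170+0.0000i)  (-0.0947+0.1232i)·(-0.0054-0.3637i)  (-0.0026-0.0097i)·(-0.1281+0.0038i)
Y_2^0(R⁻¹ n̂) = +0.400595+0.000000i

Re=0.4006 Im=0.0000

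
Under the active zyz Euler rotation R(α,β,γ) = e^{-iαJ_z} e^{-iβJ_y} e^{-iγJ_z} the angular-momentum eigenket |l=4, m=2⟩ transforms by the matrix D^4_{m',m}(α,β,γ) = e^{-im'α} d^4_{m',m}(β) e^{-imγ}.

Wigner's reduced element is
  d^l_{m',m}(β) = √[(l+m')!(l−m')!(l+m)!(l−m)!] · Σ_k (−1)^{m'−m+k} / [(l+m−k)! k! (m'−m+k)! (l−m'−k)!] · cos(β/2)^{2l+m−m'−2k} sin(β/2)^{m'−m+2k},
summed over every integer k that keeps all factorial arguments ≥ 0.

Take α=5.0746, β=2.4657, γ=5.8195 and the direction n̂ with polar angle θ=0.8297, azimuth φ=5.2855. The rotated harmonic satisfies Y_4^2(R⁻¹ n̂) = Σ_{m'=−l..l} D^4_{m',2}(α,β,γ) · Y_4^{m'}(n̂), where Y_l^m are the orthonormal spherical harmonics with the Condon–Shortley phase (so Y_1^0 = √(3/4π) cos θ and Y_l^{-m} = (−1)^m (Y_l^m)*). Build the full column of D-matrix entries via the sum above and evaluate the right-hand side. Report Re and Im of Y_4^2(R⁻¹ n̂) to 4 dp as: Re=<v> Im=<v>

Need the full column D^4_{m',2} for m'=−4..4 at α=5.0746, β=2.4657, γ=5.8195.
cos(β/2)=0.331550, sin(β/2)=0.943438
d^4_{-4,2}: single k=6 term ⇒ +0.410163;  D = -0.295777+0.284165i
d^4_{-3,2}: k∈[5..6] ⇒ +0.305773 -0.825288 = -0.519515;  D = +0.469320+0.222788i
d^4_{-2,2}: k∈[4..6] ⇒ +0.143596 -0.930163 +0.627632 = -0.158935;  D = -0.012859+0.158414i
d^4_{-1,2}: k∈[3..5] ⇒ +0.047577 -0.577857 +0.935789 = +0.405509;  D = +0.389580-0.112538i
d^4_{0,2}: k∈[2..4] ⇒ +0.011216 -0.242181 +0.735358 = +0.504393;  D = +0.302606+0.403538i
d^4_{1,2}: k∈[1..3] ⇒ +0.001763 -0.071366 +0.385238 = +0.315634;  D = -0.169038+0.266554i
d^4_{2,2}: k∈[0..2] ⇒ +0.000146 -0.014187 +0.143596 = +0.129554;  D = -0.126895-0.026113i
d^4_{3,2}: k∈[0..1] ⇒ -0.001555 +0.037763 = +0.036209;  D = -0.005742-0.035751i
d^4_{4,2}: single k=0 term ⇒ +0.006256;  D = +0.005425-0.003117i
Y_4^{m'}(θ=0.8297,φ=5.2855) and Σ D·Y over m':
  (-0.2958+0.2842i)·(-0.0866-0.0984i)  (+0.4693+0.2228i)·(-0.3355+0.0502i)  (-0.0129+0.1584i)·(-0.1643+0.3634i)  (+0.3896-0.1125i)·(+0.0243+0.0377i)  (+0.3026+0.4035i)·(-0.3600+0.0000i)  (-0.1690+0.2666i)·(-0.0243+0.0377i)  (-0.1269-0.0261i)·(-0.1643-0.3634i)  (-0.0057-0.0358i)·(+0.3355+0.0502i)  (+0.0054-0.0031i)·(-0.0866+0.0984i)
Y_4^2(R⁻¹ n̂) = -0.260618-0.184631i

Re=-0.2606 Im=-0.1846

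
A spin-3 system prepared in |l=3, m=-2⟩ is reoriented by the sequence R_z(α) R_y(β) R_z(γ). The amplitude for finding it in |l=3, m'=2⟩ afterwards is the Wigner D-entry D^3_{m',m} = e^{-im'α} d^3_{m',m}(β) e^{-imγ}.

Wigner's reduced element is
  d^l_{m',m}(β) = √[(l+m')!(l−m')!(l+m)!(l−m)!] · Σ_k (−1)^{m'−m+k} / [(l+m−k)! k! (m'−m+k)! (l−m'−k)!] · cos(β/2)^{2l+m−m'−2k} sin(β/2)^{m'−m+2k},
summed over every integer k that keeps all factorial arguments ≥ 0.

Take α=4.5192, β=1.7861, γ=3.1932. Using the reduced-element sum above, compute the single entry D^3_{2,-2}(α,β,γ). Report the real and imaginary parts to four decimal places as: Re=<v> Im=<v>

First d^3_{2,-2}(β=1.7861), then the phase factors e^{-i(2)α} and e^{-i(-2)γ}:
With c≡cos(β/2)=0.627039 and s≡sin(β/2)=0.778988, N=[120·1·1·120]^{1/2}=120.000000
Admissible k: 0..1 (factorial args all ≥0)
  k=0: (−1)^4·120.0000/(24)·0.6270^2·0.7790^4 = +0.723905
  k=1: (−1)^5·120.0000/(120)·0.6270^0·0.7790^6 = -0.223452
d^3_{2,-2}(1.7861) = +0.723905 -0.223452 = +0.500454
D = (-0.926280-0.376836i)·(+0.500454)·(+0.994678+0.103032i) = -0.441663-0.235347i

Re=-0.4417 Im=-0.2353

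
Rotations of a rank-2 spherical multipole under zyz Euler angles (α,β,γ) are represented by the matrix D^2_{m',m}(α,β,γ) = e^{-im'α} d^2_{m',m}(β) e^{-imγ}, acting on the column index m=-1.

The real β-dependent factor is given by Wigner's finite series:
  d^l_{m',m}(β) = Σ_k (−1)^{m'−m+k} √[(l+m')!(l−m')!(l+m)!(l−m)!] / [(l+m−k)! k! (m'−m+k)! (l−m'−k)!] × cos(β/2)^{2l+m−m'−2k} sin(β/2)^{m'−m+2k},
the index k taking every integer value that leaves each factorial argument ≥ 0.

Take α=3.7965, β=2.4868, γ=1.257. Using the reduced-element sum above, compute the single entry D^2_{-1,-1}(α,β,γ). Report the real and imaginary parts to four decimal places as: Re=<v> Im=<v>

First d^2_{-1,-1}(β=2.4868), then the phase factors e^{-i(-1)α} and e^{-i(-1)γ}:
With c≡cos(β/2)=0.321579 and s≡sin(β/2)=0.946883, N=[1·6·1·6]^{1/2}=6.000000
The bounds max(0,m−m')=0 and min(l+m,l−m')=1 give 2 terms
  k=0: (−1)^0·6.0000/(6)·0.3216^4·0.9469^0 = +0.010694
  k=1: (−1)^1·6.0000/(2)·0.3216^2·0.9469^2 = -0.278156
d^2_{-1,-1}(2.4868) = +0.010694 -0.278156 = -0.267462
D = (-0.793104-0.609086i)·(-0.267462)·(+0.308672+0.951169i) = -0.089475+0.252052i

Re=-0.0895 Im=0.2521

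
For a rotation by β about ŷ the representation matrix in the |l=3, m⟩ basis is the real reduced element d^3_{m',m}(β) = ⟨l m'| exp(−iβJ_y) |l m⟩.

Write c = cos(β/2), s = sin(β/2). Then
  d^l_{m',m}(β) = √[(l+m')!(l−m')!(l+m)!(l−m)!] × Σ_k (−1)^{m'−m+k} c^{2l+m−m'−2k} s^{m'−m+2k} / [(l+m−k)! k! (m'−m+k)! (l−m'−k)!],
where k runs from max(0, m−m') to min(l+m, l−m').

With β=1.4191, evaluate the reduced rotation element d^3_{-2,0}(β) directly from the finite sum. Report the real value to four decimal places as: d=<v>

d=0.2022

d^3_{-2,0}(β=1.4191) via Wigner's sum:
Half-angle: c=0.758655, s=0.651492. N=√(1·120·6·6)=65.726707
k: max(0,(0)−(-2))=2 … min(3+(0),3−(-2))=3
  k=2: (−1)^0·65.7267/(12)·0.7587^4·0.6515^2 = +0.770117
  k=3: (−1)^1·65.7267/(12)·0.7587^2·0.6515^4 = -0.567920
d^3_{-2,0}(1.4191) = +0.770117 -0.567920 = +0.202198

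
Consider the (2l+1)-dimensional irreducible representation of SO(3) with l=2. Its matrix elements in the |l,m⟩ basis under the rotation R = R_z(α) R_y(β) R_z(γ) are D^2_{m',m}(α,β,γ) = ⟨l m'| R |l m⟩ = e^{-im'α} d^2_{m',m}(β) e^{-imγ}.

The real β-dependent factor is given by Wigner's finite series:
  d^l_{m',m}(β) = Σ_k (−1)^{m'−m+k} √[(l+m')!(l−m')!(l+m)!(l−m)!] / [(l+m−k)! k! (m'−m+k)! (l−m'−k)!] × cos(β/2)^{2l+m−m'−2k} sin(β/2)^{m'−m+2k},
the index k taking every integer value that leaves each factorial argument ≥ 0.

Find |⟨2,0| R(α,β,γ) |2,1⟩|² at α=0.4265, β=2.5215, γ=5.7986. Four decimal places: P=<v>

Split into d^2_{0,1}(β=2.5215) × two z-phases.
With c≡cos(β/2)=0.305103 and s≡sin(β/2)=0.952319, N=[2·2·6·1]^{1/2}=4.898979
The bounds max(0,m−m')=1 and min(l+m,l−m')=2 give 2 terms
  k=1: (−1)^0·4.8990/(2)·0.3051^3·0.9523^1 = +0.066252
  k=2: (−1)^1·4.8990/(2)·0.3051^1·0.9523^3 = -0.645461
d^2_{0,1}(2.5215) = +0.066252 -0.645461 = -0.579209
|D^2_{0,1}|² = |d^2_{0,1}(β)|² = (-0.579209)² = 0.335483 (the z-rotation phases have unit modulus)

P=0.3355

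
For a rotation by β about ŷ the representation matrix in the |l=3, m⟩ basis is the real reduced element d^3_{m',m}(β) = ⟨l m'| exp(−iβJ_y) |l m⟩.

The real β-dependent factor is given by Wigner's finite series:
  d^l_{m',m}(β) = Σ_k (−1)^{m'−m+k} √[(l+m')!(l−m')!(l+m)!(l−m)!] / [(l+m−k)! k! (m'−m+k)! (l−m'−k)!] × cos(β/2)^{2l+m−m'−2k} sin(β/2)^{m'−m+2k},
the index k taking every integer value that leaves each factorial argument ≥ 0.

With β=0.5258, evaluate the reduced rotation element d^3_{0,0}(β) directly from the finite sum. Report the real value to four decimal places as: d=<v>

d^3_{0,0}(β=0.5258) via Wigner's sum:
c=cos(0.5258/2)=0.965640, s=sin(0.5258/2)=0.259882; N=√[6·6·6·6]=36.000000
Admissible k: 0..3 (factorial args all ≥0)
  k=0: (−1)^0·36.0000/(36)·0.9656^6·0.2599^0 = +0.810760
  k=1: (−1)^1·36.0000/(4)·0.9656^4·0.2599^2 = -0.528514
  k=2: (−1)^2·36.0000/(4)·0.9656^2·0.2599^4 = +0.038281
  k=3: (−1)^3·36.0000/(36)·0.9656^0·0.2599^6 = -0.000308
d^3_{0,0}(0.5258) = +0.810760 -0.528514 +0.038281 -0.000308 = +0.320219

d=0.3202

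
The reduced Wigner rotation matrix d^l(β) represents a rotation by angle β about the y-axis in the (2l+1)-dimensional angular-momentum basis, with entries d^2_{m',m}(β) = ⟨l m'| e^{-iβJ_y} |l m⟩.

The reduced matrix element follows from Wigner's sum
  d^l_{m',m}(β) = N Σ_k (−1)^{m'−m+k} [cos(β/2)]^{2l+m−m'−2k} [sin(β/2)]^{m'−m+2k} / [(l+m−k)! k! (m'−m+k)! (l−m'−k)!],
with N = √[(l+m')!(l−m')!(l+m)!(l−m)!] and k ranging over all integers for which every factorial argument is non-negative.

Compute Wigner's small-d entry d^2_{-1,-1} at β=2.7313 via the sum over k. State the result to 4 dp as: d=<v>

d=-0.1176

d^2_{-1,-1}(β=2.7313) via Wigner's sum:
Half-angle: c=0.203710, s=0.979031. N=√(1·6·1·6)=6.000000
Admissible k: 0..1 (factorial args all ≥0)
  k=0: (−1)^0·6.0000/(6)·0.2037^4·0.9790^0 = +0.001722
  k=1: (−1)^1·6.0000/(2)·0.2037^2·0.9790^2 = -0.119328
d^2_{-1,-1}(2.7313) = +0.001722 -0.119328 = -0.117605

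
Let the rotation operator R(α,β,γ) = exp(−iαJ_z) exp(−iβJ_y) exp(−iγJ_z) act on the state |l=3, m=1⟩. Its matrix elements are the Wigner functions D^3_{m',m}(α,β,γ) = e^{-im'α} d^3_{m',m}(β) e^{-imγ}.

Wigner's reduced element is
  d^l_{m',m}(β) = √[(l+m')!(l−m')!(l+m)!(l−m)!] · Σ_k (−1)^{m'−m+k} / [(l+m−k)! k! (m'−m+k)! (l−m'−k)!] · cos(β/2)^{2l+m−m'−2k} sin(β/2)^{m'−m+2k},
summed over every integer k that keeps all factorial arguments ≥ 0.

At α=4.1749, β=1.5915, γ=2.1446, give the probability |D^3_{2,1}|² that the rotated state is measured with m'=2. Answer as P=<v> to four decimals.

P=0.1690

D^3_{2,1}(4.1749,1.5915,2.1446) = e^{-i·2·4.1749}·d^3_{2,1}(1.5915)·e^{-i·1·2.1446}. Compute d first:
Half-angle: c=0.699749, s=0.714389. N=√(120·1·24·2)=75.894664
k∈{0,1} keeps every argument non-negative
  k=0: (−1)^1·75.8947/(24)·0.6997^5·0.7144^1 = -0.379006
  k=1: (−1)^2·75.8947/(12)·0.6997^3·0.7144^3 = +0.790061
d^3_{2,1}(1.5915) = -0.379006 +0.790061 = +0.411055
|D^3_{2,1}|² = |d^3_{2,1}(β)|² = (+0.411055)² = 0.168966 (the z-rotation phases have unit modulus)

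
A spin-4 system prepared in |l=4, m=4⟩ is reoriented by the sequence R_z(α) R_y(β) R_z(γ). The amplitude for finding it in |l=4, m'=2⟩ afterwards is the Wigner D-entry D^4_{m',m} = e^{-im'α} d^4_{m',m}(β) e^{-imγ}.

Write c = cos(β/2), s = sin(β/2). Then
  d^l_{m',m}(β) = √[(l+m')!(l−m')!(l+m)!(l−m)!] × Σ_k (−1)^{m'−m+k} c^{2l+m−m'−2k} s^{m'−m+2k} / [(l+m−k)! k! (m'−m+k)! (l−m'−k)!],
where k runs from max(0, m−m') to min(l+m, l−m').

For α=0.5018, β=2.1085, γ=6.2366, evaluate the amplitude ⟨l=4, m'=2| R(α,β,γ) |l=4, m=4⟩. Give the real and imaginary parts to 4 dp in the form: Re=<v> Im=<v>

Re=0.0397 Im=-0.0423

Split into d^4_{2,4}(β=2.1085) × two z-phases.
Half-angle: c=0.493880, s=0.869530. N=√(720·2·40320·1)=7619.763776
The bounds max(0,m−m')=2 and min(l+m,l−m')=2 give 1 term
  k=2: (−1)^0·7619.7638/(1440)·0.4939^6·0.8695^2 = +0.058060
d^4_{2,4}(2.1085) = +0.058060
D = (+0.537270-0.843411i)·(+0.058060)·(+0.982689+0.185265i) = +0.039726-0.042342i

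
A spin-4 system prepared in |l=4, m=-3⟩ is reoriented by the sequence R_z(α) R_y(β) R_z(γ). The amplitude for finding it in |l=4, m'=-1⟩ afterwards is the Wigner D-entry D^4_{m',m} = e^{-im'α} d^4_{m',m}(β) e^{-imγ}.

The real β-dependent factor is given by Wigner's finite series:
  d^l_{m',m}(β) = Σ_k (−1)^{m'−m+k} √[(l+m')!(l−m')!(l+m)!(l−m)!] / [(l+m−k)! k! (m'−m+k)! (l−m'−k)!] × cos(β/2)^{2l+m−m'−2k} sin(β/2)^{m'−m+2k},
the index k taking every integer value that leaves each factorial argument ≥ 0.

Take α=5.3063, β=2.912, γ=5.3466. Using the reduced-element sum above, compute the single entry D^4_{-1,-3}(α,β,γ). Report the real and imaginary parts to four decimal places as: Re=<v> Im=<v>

Split into d^4_{-1,-3}(β=2.912) × two z-phases.
With c≡cos(β/2)=0.114544 and s≡sin(β/2)=0.993418, N=[6·120·1·5040]^{1/2}=1904.940944
k: max(0,(-3)−(-1))=0 … min(4+(-3),4−(-1))=1
  k=0: (−1)^2·1904.9409/(240)·0.1145^6·0.9934^2 = +0.000018
  k=1: (−1)^3·1904.9409/(144)·0.1145^4·0.9934^4 = -0.002218
d^4_{-1,-3}(2.912) = +0.000018 -0.002218 = -0.002200
Attach z-rotation phases: D = e^{-i(-1)(5.3063)}·(-0.002200)·e^{-i(-3)(5.3466)} = +0.001758-0.001323i

Re=0.0018 Im=-0.0013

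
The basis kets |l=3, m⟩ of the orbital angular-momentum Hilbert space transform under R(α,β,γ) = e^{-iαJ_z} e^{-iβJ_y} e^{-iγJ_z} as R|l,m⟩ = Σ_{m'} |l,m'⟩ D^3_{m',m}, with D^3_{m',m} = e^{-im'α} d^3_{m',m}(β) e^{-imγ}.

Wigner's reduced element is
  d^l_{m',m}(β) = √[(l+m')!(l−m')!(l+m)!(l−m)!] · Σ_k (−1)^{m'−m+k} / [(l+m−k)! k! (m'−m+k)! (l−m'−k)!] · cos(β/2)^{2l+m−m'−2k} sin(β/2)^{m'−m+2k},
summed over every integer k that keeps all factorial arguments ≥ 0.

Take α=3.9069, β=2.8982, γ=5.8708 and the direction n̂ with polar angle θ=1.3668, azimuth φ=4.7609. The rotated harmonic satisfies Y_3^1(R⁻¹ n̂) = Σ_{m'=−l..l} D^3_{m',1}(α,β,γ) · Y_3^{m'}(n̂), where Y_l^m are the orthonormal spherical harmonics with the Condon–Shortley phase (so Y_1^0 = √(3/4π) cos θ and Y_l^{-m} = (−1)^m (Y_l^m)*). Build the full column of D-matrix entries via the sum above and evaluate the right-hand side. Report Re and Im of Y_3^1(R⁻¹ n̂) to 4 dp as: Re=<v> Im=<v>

Need the full column D^3_{m',1} for m'=−3..3 at α=3.9069, β=2.8982, γ=5.8708.
cos(β/2)=0.121396, sin(β/2)=0.992604
d^3_{-3,1}: single k=4 term ⇒ +0.055406;  D = +0.050286-0.023263i
d^3_{-2,1}: k∈[3..4] ⇒ +0.011066 -0.369901 = -0.358835;  D = +0.130497-0.334265i
d^3_{-1,1}: k∈[2..4] ⇒ +0.001284 -0.114447 +0.956437 = +0.843274;  D = -0.323022-0.778953i
d^3_{0,1}: k∈[1..3] ⇒ +0.000091 -0.018183 +0.405206 = +0.387114;  D = +0.354661+0.155154i
d^3_{1,1}: k∈[0..2] ⇒ +0.000003 -0.001712 +0.085835 = +0.084127;  D = -0.078942+0.029078i
d^3_{2,1}: k∈[0..1] ⇒ -0.000083 +0.011066 = +0.010983;  D = +0.004803-0.009877i
d^3_{3,1}: single k=0 term ⇒ +0.000829;  D = +0.000255+0.000789i
Y_3^{m'}(θ=1.3668,φ=4.7609) and Σ D·Y over m':
  (+0.0503-0.0233i)·(-0.0568-0.3877i)  (+0.1305-0.3343i)·(-0.1976+0.0192i)  (-0.3230-0.7790i)·(-0.0122-0.2512i)  (+0.3547+0.1552i)·(-0.2113+0.0000i)  (-0.0789+0.0291i)·(+0.0122-0.2512i)  (+0.0048-0.0099i)·(-0.1976-0.0192i)  (+0.0003+0.0008i)·(+0.0568-0.3877i)
Y_3^1(R⁻¹ n̂) = -0.292410+0.130260i

Re=-0.2924 Im=0.1303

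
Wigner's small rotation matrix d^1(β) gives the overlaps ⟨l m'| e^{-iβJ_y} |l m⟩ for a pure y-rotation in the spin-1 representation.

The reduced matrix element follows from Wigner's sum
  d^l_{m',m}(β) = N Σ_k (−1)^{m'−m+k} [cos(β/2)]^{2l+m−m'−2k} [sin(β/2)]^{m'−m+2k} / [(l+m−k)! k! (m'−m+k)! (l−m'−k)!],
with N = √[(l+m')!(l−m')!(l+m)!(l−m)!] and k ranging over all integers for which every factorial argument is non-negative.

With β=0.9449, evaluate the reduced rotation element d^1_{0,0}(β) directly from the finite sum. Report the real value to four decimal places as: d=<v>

d=0.5858

d^1_{0,0}(β=0.9449) via Wigner's sum:
c=cos(0.9449/2)=0.890456, s=sin(0.9449/2)=0.455069; N=√[1·1·1·1]=1.000000
k: max(0,(0)−(0))=0 … min(1+(0),1−(0))=1
  k=0: (−1)^0·1.0000/(1)·0.8905^2·0.4551^0 = +0.792912
  k=1: (−1)^1·1.0000/(1)·0.8905^0·0.4551^2 = -0.207088
d^1_{0,0}(0.9449) = +0.792912 -0.207088 = +0.585824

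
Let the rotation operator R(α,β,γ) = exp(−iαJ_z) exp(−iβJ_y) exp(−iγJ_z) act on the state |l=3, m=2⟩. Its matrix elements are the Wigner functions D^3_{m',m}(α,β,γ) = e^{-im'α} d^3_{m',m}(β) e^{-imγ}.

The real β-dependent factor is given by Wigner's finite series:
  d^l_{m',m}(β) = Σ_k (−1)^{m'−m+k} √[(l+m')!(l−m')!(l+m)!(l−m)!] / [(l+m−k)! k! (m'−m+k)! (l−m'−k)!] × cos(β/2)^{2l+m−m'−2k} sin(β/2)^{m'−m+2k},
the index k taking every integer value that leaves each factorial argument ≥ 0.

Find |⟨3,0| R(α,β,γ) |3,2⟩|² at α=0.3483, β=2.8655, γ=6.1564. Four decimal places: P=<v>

First d^3_{0,2}(β=2.8655), then the phase factors e^{-i(0)α} and e^{-i(2)γ}:
c=cos(2.8655/2)=0.137608, s=sin(2.8655/2)=0.990487; N=√[6·6·120·1]=65.726707
k: max(0,(2)−(0))=2 … min(3+(2),3−(0))=3
  k=2: (−1)^0·65.7267/(12)·0.1376^4·0.9905^2 = +0.001927
  k=3: (−1)^1·65.7267/(12)·0.1376^2·0.9905^4 = -0.099826
d^3_{0,2}(2.8655) = +0.001927 -0.099826 = -0.097899
|D^3_{0,2}|² = |d^3_{0,2}(β)|² = (-0.097899)² = 0.009584 (the z-rotation phases have unit modulus)

P=0.0096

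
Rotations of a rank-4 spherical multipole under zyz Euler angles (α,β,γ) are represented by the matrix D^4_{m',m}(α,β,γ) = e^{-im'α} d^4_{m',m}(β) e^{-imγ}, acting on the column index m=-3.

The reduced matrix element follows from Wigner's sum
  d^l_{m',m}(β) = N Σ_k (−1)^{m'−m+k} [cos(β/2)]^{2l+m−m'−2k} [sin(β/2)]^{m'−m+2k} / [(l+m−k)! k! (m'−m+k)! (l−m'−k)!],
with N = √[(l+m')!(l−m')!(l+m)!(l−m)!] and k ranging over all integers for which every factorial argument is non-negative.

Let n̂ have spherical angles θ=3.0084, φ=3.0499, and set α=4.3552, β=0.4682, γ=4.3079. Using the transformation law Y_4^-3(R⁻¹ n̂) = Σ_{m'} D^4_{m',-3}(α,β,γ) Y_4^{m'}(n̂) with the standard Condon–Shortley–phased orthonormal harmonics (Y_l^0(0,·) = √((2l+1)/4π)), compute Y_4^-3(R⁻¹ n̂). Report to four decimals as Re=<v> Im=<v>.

Need the full column D^4_{m',-3} for m'=−4..4 at α=4.3552, β=0.4682, γ=4.3079.
cos(β/2)=0.972724, sin(β/2)=0.231968
d^4_{-4,-3}: single k=1 term ⇒ +0.540628;  D = +0.258892-0.474609i
d^4_{-3,-3}: k∈[0..1] ⇒ +0.801522 -0.319072 = +0.482449;  D = +0.316024+0.364535i
d^4_{-2,-3}: k∈[0..1] ⇒ -0.715183 +0.122015 = -0.593168;  D = +0.555758-0.207318i
d^4_{-1,-3}: k∈[0..1] ⇒ +0.361794 -0.034291 = +0.327503;  D = +0.000046-0.327503i
d^4_{0,-3}: k∈[0..1] ⇒ -0.128615 +0.007314 = -0.121301;  D = -0.113639-0.042428i
d^4_{1,-3}: k∈[0..1] ⇒ +0.034291 -0.001170 = +0.033121;  D = -0.021703+0.025020i
d^4_{2,-3}: k∈[0..1] ⇒ -0.006939 +0.000132 = -0.006807;  D = +0.003258+0.005977i
d^4_{3,-3}: k∈[0..1] ⇒ +0.001032 -0.000008 = +0.001024;  D = +0.001013-0.000145i
d^4_{4,-3}: single k=0 term ⇒ -0.000099;  D = +0.000021-0.000097i
Y_4^{m'}(θ=3.0084,φ=3.0499) and Σ D·Y over m':
  (+0.2589-0.4746i)·(+0.0001+0.0000i)  (+0.3160+0.3645i)·(+0.0028+0.0008i)  (+0.5558-0.2073i)·(+0.0341+0.0063i)  (+0.0000-0.3275i)·(+0.2404+0.0221i)  (-0.1136-0.0424i)·(+0.7728+0.0000i)  (-0.0217+0.0250i)·(-0.2404+0.0221i)  (+0.0033+0.0060i)·(+0.0341-0.0063i)  (+0.0010-0.0001i)·(-0.0028+0.0008i)  (+0.0000-0.0001i)·(+0.0001-0.0000i)
Y_4^-3(R⁻¹ n̂) = -0.054854-0.120154i

Re=-0.0549 Im=-0.1202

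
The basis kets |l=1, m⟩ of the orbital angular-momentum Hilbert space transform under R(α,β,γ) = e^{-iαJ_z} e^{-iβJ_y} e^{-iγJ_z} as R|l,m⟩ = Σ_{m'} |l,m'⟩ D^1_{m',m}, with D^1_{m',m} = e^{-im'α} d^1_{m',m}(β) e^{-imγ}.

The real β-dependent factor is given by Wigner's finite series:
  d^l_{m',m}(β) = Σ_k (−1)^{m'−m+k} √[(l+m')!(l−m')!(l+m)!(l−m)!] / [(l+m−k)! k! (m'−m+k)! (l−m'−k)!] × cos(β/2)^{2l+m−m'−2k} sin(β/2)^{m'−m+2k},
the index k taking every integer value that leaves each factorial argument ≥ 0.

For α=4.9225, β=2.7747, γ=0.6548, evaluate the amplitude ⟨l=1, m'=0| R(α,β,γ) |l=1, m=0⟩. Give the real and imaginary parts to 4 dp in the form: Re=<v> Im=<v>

First d^1_{0,0}(β=2.7747), then the phase factors e^{-i(0)α} and e^{-i(0)γ}:
Half-angle: c=0.182419, s=0.983221. N=√(1·1·1·1)=1.000000
k∈{0,1} keeps every argument non-negative
  k=0: (−1)^0·1.0000/(1)·0.1824^2·0.9832^0 = +0.033277
  k=1: (−1)^1·1.0000/(1)·0.1824^0·0.9832^2 = -0.966723
d^1_{0,0}(2.7747) = +0.033277 -0.966723 = -0.933447
D = (+1.000000+0.000000i)·(-0.933447)·(+1.000000+0.000000i) = -0.933447+0.000000i

Re=-0.9334 Im=0.0000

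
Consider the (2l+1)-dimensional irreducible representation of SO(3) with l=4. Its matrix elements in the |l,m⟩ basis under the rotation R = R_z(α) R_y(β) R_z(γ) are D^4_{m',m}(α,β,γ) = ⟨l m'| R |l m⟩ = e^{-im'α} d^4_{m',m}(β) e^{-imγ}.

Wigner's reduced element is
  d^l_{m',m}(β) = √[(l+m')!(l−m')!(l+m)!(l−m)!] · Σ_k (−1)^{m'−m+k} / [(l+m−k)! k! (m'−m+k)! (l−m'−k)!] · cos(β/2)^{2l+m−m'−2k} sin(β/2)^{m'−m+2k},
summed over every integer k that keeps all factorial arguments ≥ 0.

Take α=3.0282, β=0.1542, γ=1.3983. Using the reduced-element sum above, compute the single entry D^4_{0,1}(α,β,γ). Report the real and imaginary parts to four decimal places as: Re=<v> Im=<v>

Split into d^4_{0,1}(β=0.1542) × two z-phases.
With c≡cos(β/2)=0.997029 and s≡sin(β/2)=0.077024, N=[24·24·120·6]^{1/2}=643.987578
k∈{1,2,3,4} keeps every argument non-negative
  k=1: (−1)^0·643.9876/(144)·0.9970^7·0.0770^1 = +0.337361
  k=2: (−1)^1·643.9876/(24)·0.9970^5·0.0770^3 = -0.012080
  k=3: (−1)^2·643.9876/(24)·0.9970^3·0.0770^5 = +0.000072
  k=4: (−1)^3·643.9876/(144)·0.9970^1·0.0770^7 = -0.000000
d^4_{0,1}(0.1542) = +0.337361 -0.012080 +0.000072 -0.000000 = +0.325352
Attach z-rotation phases: D = e^{-i(0)(3.0282)}·(+0.325352)·e^{-i(1)(1.3983)} = +0.055844-0.320524i

Re=0.0558 Im=-0.3205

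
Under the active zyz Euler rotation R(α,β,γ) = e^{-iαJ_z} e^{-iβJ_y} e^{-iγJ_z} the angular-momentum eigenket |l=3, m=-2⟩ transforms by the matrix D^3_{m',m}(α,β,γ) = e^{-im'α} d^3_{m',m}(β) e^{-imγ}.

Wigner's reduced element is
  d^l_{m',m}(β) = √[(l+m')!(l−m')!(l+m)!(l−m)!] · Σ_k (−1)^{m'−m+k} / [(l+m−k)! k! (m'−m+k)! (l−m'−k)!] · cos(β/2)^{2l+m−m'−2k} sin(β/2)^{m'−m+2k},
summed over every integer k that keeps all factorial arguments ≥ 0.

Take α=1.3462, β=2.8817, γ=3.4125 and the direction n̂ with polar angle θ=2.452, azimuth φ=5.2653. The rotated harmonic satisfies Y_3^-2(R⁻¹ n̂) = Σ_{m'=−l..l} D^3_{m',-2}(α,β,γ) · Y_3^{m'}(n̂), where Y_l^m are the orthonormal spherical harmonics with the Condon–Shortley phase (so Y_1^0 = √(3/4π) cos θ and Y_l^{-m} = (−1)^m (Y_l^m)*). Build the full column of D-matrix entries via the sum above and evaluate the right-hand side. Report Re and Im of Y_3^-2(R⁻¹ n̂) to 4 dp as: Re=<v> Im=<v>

Re=-0.0750 Im=0.3812

Need the full column D^3_{m',-2} for m'=−3..3 at α=1.3462, β=2.8817, γ=3.4125.
cos(β/2)=0.129581, sin(β/2)=0.991569
d^3_{-3,-2}: single k=1 term ⇒ +0.000089;  D = -0.000012-0.000088i
d^3_{-2,-2}: k∈[0..1] ⇒ +0.000005 -0.001386 = -0.001381;  D = +0.001375+0.000128i
d^3_{-1,-2}: k∈[0..1] ⇒ -0.000115 +0.013416 = +0.013301;  D = -0.004149+0.012638i
d^3_{0,-2}: k∈[0..1] ⇒ +0.001518 -0.088907 = -0.087388;  D = -0.074872-0.045065i
d^3_{1,-2}: k∈[0..1] ⇒ -0.013416 +0.392785 = +0.379370;  D = +0.263113-0.273300i
d^3_{2,-2}: k∈[0..1] ⇒ +0.081160 -0.950467 = -0.869307;  D = +0.476248+0.727243i
d^3_{3,-2}: single k=0 term ⇒ -0.304250;  D = +0.285259-0.105809i
Y_3^{m'}(θ=2.452,φ=5.2653) and Σ D·Y over m':
  (-0.0000-0.0001i)·(-0.1070+0.0094i)  (+0.0014+0.0001i)·(+0.1431-0.2853i)  (-0.0041+0.0126i)·(+0.2134+0.3458i)  (-0.0749-0.0451i)·(+0.0069+0.0000i)  (+0.2631-0.2733i)·(-0.2134+0.3458i)  (+0.4762+0.7272i)·(+0.1431+0.2853i)  (+0.2853-0.1058i)·(+0.1070+0.0094i)
Y_3^-2(R⁻¹ n̂) = -0.074955+0.381185i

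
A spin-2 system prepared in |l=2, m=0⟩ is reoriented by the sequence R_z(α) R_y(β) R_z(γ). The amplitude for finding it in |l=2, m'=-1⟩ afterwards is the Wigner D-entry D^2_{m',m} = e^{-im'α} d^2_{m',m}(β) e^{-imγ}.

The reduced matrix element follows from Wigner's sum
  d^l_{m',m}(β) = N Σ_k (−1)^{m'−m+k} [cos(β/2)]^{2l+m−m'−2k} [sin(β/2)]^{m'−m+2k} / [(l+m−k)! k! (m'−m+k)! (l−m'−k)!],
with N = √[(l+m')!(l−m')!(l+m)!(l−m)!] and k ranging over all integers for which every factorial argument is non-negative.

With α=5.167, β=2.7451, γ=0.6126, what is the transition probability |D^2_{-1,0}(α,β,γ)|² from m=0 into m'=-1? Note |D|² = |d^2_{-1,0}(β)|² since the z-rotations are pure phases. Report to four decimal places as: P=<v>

P=0.1903

First d^2_{-1,0}(β=2.7451), then the phase factors e^{-i(-1)α} and e^{-i(0)γ}:
With c≡cos(β/2)=0.196950 and s≡sin(β/2)=0.980413, N=[1·6·2·2]^{1/2}=4.898979
The bounds max(0,m−m')=1 and min(l+m,l−m')=2 give 2 terms
  k=1: (−1)^0·4.8990/(2)·0.1970^3·0.9804^1 = +0.018347
  k=2: (−1)^1·4.8990/(2)·0.1970^1·0.9804^3 = -0.454632
d^2_{-1,0}(2.7451) = +0.018347 -0.454632 = -0.436286
|D^2_{-1,0}|² = |d^2_{-1,0}(β)|² = (-0.436286)² = 0.190345 (the z-rotation phases have unit modulus)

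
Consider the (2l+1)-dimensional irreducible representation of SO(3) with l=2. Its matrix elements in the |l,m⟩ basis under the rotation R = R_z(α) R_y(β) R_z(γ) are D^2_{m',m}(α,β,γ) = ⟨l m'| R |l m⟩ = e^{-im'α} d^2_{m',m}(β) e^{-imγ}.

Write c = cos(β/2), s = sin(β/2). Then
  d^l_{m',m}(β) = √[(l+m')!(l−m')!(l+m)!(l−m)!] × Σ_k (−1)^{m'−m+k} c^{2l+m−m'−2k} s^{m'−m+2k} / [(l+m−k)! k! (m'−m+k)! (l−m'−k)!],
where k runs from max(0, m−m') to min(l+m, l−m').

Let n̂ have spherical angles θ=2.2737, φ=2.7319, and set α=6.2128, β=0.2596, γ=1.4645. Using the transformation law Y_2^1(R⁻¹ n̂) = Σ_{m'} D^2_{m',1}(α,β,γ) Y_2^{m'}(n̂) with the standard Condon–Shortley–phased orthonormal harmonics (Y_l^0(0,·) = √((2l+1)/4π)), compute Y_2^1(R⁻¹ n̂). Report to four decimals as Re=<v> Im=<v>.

Need the full column D^2_{m',1} for m'=−2..2 at α=6.2128, β=0.2596, γ=1.4645.
cos(β/2)=0.991588, sin(β/2)=0.129436
d^2_{-2,1}: single k=3 term ⇒ +0.004301;  D = -0.000148-0.004298i
d^2_{-1,1}: k∈[2..3] ⇒ +0.049419 -0.000281 = +0.049138;  D = +0.001764-0.049106i
d^2_{0,1}: k∈[1..2] ⇒ +0.309118 -0.005267 = +0.303850;  D = +0.032237-0.302135i
d^2_{1,1}: k∈[0..1] ⇒ +0.966773 -0.049419 = +0.917355;  D = +0.161238-0.903074i
d^2_{2,1}: single k=0 term ⇒ -0.252393;  D = -0.061726+0.244729i
Y_2^{m'}(θ=2.2737,φ=2.7319) and Σ D·Y over m':
  (-0.0001-0.0043i)·(+0.1535+0.1643i)  (+0.0018-0.0491i)·(+0.3495+0.1518i)  (+0.0322-0.3021i)·(+0.0800+0.0000i)  (+0.1612-0.9031i)·(-0.3495+0.1518i)  (-0.0617+0.2447i)·(+0.1535-0.1643i)
Y_2^1(R⁻¹ n̂) = +0.122780+0.346053i

Re=0.1228 Im=0.3461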